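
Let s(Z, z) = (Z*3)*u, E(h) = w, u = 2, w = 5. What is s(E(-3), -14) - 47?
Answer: -17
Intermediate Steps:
E(h) = 5
s(Z, z) = 6*Z (s(Z, z) = (Z*3)*2 = (3*Z)*2 = 6*Z)
s(E(-3), -14) - 47 = 6*5 - 47 = 30 - 47 = -17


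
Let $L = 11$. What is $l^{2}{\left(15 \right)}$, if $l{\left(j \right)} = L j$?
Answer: $27225$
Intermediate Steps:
$l{\left(j \right)} = 11 j$
$l^{2}{\left(15 \right)} = \left(11 \cdot 15\right)^{2} = 165^{2} = 27225$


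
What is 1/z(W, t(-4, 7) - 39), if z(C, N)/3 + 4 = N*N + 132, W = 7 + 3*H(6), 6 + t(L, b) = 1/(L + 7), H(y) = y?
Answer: 3/19108 ≈ 0.00015700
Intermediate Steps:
t(L, b) = -6 + 1/(7 + L) (t(L, b) = -6 + 1/(L + 7) = -6 + 1/(7 + L))
W = 25 (W = 7 + 3*6 = 7 + 18 = 25)
z(C, N) = 384 + 3*N**2 (z(C, N) = -12 + 3*(N*N + 132) = -12 + 3*(N**2 + 132) = -12 + 3*(132 + N**2) = -12 + (396 + 3*N**2) = 384 + 3*N**2)
1/z(W, t(-4, 7) - 39) = 1/(384 + 3*((-41 - 6*(-4))/(7 - 4) - 39)**2) = 1/(384 + 3*((-41 + 24)/3 - 39)**2) = 1/(384 + 3*((1/3)*(-17) - 39)**2) = 1/(384 + 3*(-17/3 - 39)**2) = 1/(384 + 3*(-134/3)**2) = 1/(384 + 3*(17956/9)) = 1/(384 + 17956/3) = 1/(19108/3) = 3/19108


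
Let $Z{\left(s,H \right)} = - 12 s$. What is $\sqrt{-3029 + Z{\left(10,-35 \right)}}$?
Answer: $i \sqrt{3149} \approx 56.116 i$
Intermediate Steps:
$\sqrt{-3029 + Z{\left(10,-35 \right)}} = \sqrt{-3029 - 120} = \sqrt{-3149} = i \sqrt{3149}$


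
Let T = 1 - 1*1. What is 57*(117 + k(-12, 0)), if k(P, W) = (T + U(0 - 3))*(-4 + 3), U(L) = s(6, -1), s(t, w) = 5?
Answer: 6384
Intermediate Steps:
T = 0 (T = 1 - 1 = 0)
U(L) = 5
k(P, W) = -5 (k(P, W) = (0 + 5)*(-4 + 3) = 5*(-1) = -5)
57*(117 + k(-12, 0)) = 57*(117 - 5) = 57*112 = 6384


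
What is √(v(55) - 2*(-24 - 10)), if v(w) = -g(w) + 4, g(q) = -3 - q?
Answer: √130 ≈ 11.402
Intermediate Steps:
v(w) = 7 + w (v(w) = -(-3 - w) + 4 = (3 + w) + 4 = 7 + w)
√(v(55) - 2*(-24 - 10)) = √((7 + 55) - 2*(-24 - 10)) = √(62 - 2*(-34)) = √(62 + 68) = √130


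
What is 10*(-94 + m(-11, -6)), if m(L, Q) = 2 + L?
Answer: -1030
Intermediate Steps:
10*(-94 + m(-11, -6)) = 10*(-94 + (2 - 11)) = 10*(-94 - 9) = 10*(-103) = -1030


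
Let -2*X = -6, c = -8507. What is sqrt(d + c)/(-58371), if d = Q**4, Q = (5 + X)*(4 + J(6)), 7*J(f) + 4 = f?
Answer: -sqrt(3297334693)/2860179 ≈ -0.020077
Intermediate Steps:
X = 3 (X = -1/2*(-6) = 3)
J(f) = -4/7 + f/7
Q = 240/7 (Q = (5 + 3)*(4 + (-4/7 + (1/7)*6)) = 8*(4 + (-4/7 + 6/7)) = 8*(4 + 2/7) = 8*(30/7) = 240/7 ≈ 34.286)
d = 3317760000/2401 (d = (240/7)**4 = 3317760000/2401 ≈ 1.3818e+6)
sqrt(d + c)/(-58371) = sqrt(3317760000/2401 - 8507)/(-58371) = sqrt(3297334693/2401)*(-1/58371) = (sqrt(3297334693)/49)*(-1/58371) = -sqrt(3297334693)/2860179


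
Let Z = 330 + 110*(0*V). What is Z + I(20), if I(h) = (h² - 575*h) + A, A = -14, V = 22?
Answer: -10784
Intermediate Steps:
Z = 330 (Z = 330 + 110*(0*22) = 330 + 110*0 = 330 + 0 = 330)
I(h) = -14 + h² - 575*h (I(h) = (h² - 575*h) - 14 = -14 + h² - 575*h)
Z + I(20) = 330 + (-14 + 20² - 575*20) = 330 + (-14 + 400 - 11500) = 330 - 11114 = -10784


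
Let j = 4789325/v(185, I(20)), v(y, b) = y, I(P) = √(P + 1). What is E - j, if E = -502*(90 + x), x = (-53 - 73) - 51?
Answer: 658073/37 ≈ 17786.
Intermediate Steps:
I(P) = √(1 + P)
x = -177 (x = -126 - 51 = -177)
j = 957865/37 (j = 4789325/185 = 4789325*(1/185) = 957865/37 ≈ 25888.)
E = 43674 (E = -502*(90 - 177) = -502*(-87) = 43674)
E - j = 43674 - 1*957865/37 = 43674 - 957865/37 = 658073/37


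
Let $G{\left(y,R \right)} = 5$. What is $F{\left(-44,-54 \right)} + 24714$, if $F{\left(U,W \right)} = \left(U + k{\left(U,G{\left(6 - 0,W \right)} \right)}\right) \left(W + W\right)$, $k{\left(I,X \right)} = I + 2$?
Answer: $34002$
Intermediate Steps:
$k{\left(I,X \right)} = 2 + I$
$F{\left(U,W \right)} = 2 W \left(2 + 2 U\right)$ ($F{\left(U,W \right)} = \left(U + \left(2 + U\right)\right) \left(W + W\right) = \left(2 + 2 U\right) 2 W = 2 W \left(2 + 2 U\right)$)
$F{\left(-44,-54 \right)} + 24714 = 4 \left(-54\right) \left(1 - 44\right) + 24714 = 4 \left(-54\right) \left(-43\right) + 24714 = 9288 + 24714 = 34002$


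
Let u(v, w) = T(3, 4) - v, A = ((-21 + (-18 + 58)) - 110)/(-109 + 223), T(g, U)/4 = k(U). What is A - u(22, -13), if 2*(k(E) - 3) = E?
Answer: 137/114 ≈ 1.2018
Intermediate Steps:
k(E) = 3 + E/2
T(g, U) = 12 + 2*U (T(g, U) = 4*(3 + U/2) = 12 + 2*U)
A = -91/114 (A = ((-21 + 40) - 110)/114 = (19 - 110)*(1/114) = -91*1/114 = -91/114 ≈ -0.79825)
u(v, w) = 20 - v (u(v, w) = (12 + 2*4) - v = (12 + 8) - v = 20 - v)
A - u(22, -13) = -91/114 - (20 - 1*22) = -91/114 - (20 - 22) = -91/114 - 1*(-2) = -91/114 + 2 = 137/114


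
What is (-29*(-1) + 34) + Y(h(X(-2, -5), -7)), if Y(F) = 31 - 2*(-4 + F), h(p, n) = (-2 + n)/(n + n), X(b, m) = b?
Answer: 705/7 ≈ 100.71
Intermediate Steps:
h(p, n) = (-2 + n)/(2*n) (h(p, n) = (-2 + n)/((2*n)) = (-2 + n)*(1/(2*n)) = (-2 + n)/(2*n))
Y(F) = 39 - 2*F (Y(F) = 31 - (-8 + 2*F) = 31 + (8 - 2*F) = 39 - 2*F)
(-29*(-1) + 34) + Y(h(X(-2, -5), -7)) = (-29*(-1) + 34) + (39 - (-2 - 7)/(-7)) = (29 + 34) + (39 - (-1)*(-9)/7) = 63 + (39 - 2*9/14) = 63 + (39 - 9/7) = 63 + 264/7 = 705/7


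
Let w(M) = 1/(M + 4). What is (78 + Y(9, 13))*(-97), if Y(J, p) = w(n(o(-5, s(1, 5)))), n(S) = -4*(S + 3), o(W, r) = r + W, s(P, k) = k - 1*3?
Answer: -30361/4 ≈ -7590.3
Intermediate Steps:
s(P, k) = -3 + k (s(P, k) = k - 3 = -3 + k)
o(W, r) = W + r
n(S) = -12 - 4*S (n(S) = -4*(3 + S) = -12 - 4*S)
w(M) = 1/(4 + M)
Y(J, p) = ¼ (Y(J, p) = 1/(4 + (-12 - 4*(-5 + (-3 + 5)))) = 1/(4 + (-12 - 4*(-5 + 2))) = 1/(4 + (-12 - 4*(-3))) = 1/(4 + (-12 + 12)) = 1/(4 + 0) = 1/4 = ¼)
(78 + Y(9, 13))*(-97) = (78 + ¼)*(-97) = (313/4)*(-97) = -30361/4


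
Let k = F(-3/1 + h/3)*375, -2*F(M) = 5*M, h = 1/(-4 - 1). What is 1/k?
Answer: 1/2875 ≈ 0.00034783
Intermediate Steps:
h = -⅕ (h = 1/(-5) = -⅕ ≈ -0.20000)
F(M) = -5*M/2
k = 2875 (k = -5*(-3/1 - ⅕/3)/2*375 = -5*(-3*1 - ⅕*⅓)/2*375 = -5*(-3 - 1/15)/2*375 = -5/2*(-46/15)*375 = (23/3)*375 = 2875)
1/k = 1/2875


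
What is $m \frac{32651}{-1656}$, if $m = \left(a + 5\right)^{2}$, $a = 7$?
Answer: $- \frac{65302}{23} \approx -2839.2$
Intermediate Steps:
$m = 144$ ($m = \left(7 + 5\right)^{2} = 12^{2} = 144$)
$m \frac{32651}{-1656} = 144 \frac{32651}{-1656} = 144 \cdot 32651 \left(- \frac{1}{1656}\right) = 144 \left(- \frac{32651}{1656}\right) = - \frac{65302}{23}$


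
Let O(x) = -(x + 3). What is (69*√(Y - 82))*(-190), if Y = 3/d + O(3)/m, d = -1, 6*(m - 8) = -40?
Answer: -6555*I*√358 ≈ -1.2403e+5*I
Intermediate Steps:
m = 4/3 (m = 8 + (⅙)*(-40) = 8 - 20/3 = 4/3 ≈ 1.3333)
O(x) = -3 - x (O(x) = -(3 + x) = -3 - x)
Y = -15/2 (Y = 3/(-1) + (-3 - 1*3)/(4/3) = 3*(-1) + (-3 - 3)*(¾) = -3 - 6*¾ = -3 - 9/2 = -15/2 ≈ -7.5000)
(69*√(Y - 82))*(-190) = (69*√(-15/2 - 82))*(-190) = (69*√(-179/2))*(-190) = (69*(I*√358/2))*(-190) = (69*I*√358/2)*(-190) = -6555*I*√358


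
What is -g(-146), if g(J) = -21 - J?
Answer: -125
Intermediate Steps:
-g(-146) = -(-21 - 1*(-146)) = -(-21 + 146) = -1*125 = -125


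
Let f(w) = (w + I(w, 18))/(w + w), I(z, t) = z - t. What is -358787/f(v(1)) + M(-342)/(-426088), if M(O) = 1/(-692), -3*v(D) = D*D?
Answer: -26447346499281/2063970272 ≈ -12814.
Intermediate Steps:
v(D) = -D²/3 (v(D) = -D*D/3 = -D²/3)
f(w) = (-18 + 2*w)/(2*w) (f(w) = (w + (w - 1*18))/(w + w) = (w + (w - 18))/((2*w)) = (w + (-18 + w))*(1/(2*w)) = (-18 + 2*w)*(1/(2*w)) = (-18 + 2*w)/(2*w))
M(O) = -1/692
-358787/f(v(1)) + M(-342)/(-426088) = -358787*(-1/(3*(-9 - ⅓*1²))) - 1/692/(-426088) = -358787*(-1/(3*(-9 - ⅓*1))) - 1/692*(-1/426088) = -358787*(-1/(3*(-9 - ⅓))) + 1/294852896 = -358787/((-3*(-28/3))) + 1/294852896 = -358787/28 + 1/294852896 = -26447346499281/2063970272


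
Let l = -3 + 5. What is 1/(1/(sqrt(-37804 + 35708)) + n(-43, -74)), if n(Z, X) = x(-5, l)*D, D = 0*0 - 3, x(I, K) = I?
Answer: 31440/471601 + 4*I*sqrt(131)/471601 ≈ 0.066666 + 9.7078e-5*I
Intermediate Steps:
l = 2
D = -3 (D = 0 - 3 = -3)
n(Z, X) = 15 (n(Z, X) = -5*(-3) = 15)
1/(1/(sqrt(-37804 + 35708)) + n(-43, -74)) = 1/(1/(sqrt(-37804 + 35708)) + 15) = 1/(1/(sqrt(-2096)) + 15) = 1/(1/(4*I*sqrt(131)) + 15) = 1/(-I*sqrt(131)/524 + 15) = 1/(15 - I*sqrt(131)/524)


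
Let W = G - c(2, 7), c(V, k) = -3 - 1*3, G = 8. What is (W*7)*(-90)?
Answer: -8820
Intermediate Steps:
c(V, k) = -6 (c(V, k) = -3 - 3 = -6)
W = 14 (W = 8 - 1*(-6) = 8 + 6 = 14)
(W*7)*(-90) = (14*7)*(-90) = 98*(-90) = -8820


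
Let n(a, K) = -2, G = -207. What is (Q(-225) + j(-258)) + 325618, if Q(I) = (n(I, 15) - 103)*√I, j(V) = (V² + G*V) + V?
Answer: 445330 - 1575*I ≈ 4.4533e+5 - 1575.0*I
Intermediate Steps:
j(V) = V² - 206*V (j(V) = (V² - 207*V) + V = V² - 206*V)
Q(I) = -105*√I (Q(I) = (-2 - 103)*√I = -105*√I)
(Q(-225) + j(-258)) + 325618 = (-1575*I - 258*(-206 - 258)) + 325618 = (-1575*I - 258*(-464)) + 325618 = (-1575*I + 119712) + 325618 = (119712 - 1575*I) + 325618 = 445330 - 1575*I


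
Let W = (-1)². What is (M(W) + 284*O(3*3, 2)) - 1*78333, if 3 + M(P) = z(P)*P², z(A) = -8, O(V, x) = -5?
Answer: -79764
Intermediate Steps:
W = 1
M(P) = -3 - 8*P²
(M(W) + 284*O(3*3, 2)) - 1*78333 = ((-3 - 8*1²) + 284*(-5)) - 1*78333 = ((-3 - 8*1) - 1420) - 78333 = ((-3 - 8) - 1420) - 78333 = (-11 - 1420) - 78333 = -1431 - 78333 = -79764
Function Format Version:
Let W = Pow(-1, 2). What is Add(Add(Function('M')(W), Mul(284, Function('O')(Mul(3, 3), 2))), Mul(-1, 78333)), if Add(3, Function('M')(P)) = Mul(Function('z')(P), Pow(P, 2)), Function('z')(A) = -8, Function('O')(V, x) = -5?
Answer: -79764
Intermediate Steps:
W = 1
Function('M')(P) = Add(-3, Mul(-8, Pow(P, 2)))
Add(Add(Function('M')(W), Mul(284, Function('O')(Mul(3, 3), 2))), Mul(-1, 78333)) = Add(Add(Add(-3, Mul(-8, Pow(1, 2))), Mul(284, -5)), Mul(-1, 78333)) = Add(Add(Add(-3, Mul(-8, 1)), -1420), -78333) = Add(Add(Add(-3, -8), -1420), -78333) = Add(Add(-11, -1420), -78333) = Add(-1431, -78333) = -79764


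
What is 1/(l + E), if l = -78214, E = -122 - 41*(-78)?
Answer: -1/75138 ≈ -1.3309e-5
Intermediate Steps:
E = 3076 (E = -122 + 3198 = 3076)
1/(l + E) = 1/(-78214 + 3076) = 1/(-75138) = -1/75138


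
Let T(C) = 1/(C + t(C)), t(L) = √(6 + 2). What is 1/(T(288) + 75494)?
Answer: 6261170672/472680840454241 + 2*√2/472680840454241 ≈ 1.3246e-5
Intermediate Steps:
t(L) = 2*√2 (t(L) = √8 = 2*√2)
T(C) = 1/(C + 2*√2)
1/(T(288) + 75494) = 1/(1/(288 + 2*√2) + 75494) = 1/(75494 + 1/(288 + 2*√2))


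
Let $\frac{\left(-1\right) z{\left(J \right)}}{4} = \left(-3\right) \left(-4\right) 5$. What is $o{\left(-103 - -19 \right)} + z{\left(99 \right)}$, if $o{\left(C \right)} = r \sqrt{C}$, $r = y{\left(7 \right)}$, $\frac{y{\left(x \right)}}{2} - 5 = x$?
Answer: $-240 + 48 i \sqrt{21} \approx -240.0 + 219.96 i$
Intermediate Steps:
$y{\left(x \right)} = 10 + 2 x$
$z{\left(J \right)} = -240$ ($z{\left(J \right)} = - 4 \left(-3\right) \left(-4\right) 5 = - 4 \cdot 12 \cdot 5 = \left(-4\right) 60 = -240$)
$r = 24$ ($r = 10 + 2 \cdot 7 = 10 + 14 = 24$)
$o{\left(C \right)} = 24 \sqrt{C}$
$o{\left(-103 - -19 \right)} + z{\left(99 \right)} = 24 \sqrt{-103 - -19} - 240 = 24 \sqrt{-103 + 19} - 240 = 24 \sqrt{-84} - 240 = 24 \cdot 2 i \sqrt{21} - 240 = 48 i \sqrt{21} - 240 = -240 + 48 i \sqrt{21}$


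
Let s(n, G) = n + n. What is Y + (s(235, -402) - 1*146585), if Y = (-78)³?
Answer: -620667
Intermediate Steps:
s(n, G) = 2*n
Y = -474552
Y + (s(235, -402) - 1*146585) = -474552 + (2*235 - 1*146585) = -474552 + (470 - 146585) = -474552 - 146115 = -620667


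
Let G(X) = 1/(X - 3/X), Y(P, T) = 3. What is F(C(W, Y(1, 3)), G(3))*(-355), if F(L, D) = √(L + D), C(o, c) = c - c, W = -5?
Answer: -355*√2/2 ≈ -251.02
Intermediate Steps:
C(o, c) = 0
F(L, D) = √(D + L)
F(C(W, Y(1, 3)), G(3))*(-355) = √(3/(-3 + 3²) + 0)*(-355) = √(3/(-3 + 9) + 0)*(-355) = √(3/6 + 0)*(-355) = √(3*(⅙) + 0)*(-355) = √(½ + 0)*(-355) = √(½)*(-355) = (√2/2)*(-355) = -355*√2/2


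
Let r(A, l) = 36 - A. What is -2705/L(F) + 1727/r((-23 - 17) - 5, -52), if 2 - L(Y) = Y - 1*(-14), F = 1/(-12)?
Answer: 2876221/11583 ≈ 248.31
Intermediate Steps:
F = -1/12 ≈ -0.083333
L(Y) = -12 - Y (L(Y) = 2 - (Y - 1*(-14)) = 2 - (Y + 14) = 2 - (14 + Y) = 2 + (-14 - Y) = -12 - Y)
-2705/L(F) + 1727/r((-23 - 17) - 5, -52) = -2705/(-12 - 1*(-1/12)) + 1727/(36 - ((-23 - 17) - 5)) = -2705/(-12 + 1/12) + 1727/(36 - (-40 - 5)) = -2705/(-143/12) + 1727/(36 - 1*(-45)) = -2705*(-12/143) + 1727/(36 + 45) = 32460/143 + 1727/81 = 2876221/11583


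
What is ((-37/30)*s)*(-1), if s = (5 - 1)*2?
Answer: 148/15 ≈ 9.8667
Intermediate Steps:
s = 8 (s = 4*2 = 8)
((-37/30)*s)*(-1) = (-37/30*8)*(-1) = (-37*1/30*8)*(-1) = -37/30*8*(-1) = -148/15*(-1) = 148/15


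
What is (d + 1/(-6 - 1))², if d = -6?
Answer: 1849/49 ≈ 37.735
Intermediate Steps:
(d + 1/(-6 - 1))² = (-6 + 1/(-6 - 1))² = (-6 + 1/(-7))² = (-6 - ⅐)² = (-43/7)² = 1849/49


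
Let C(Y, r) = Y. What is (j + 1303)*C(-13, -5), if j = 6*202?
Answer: -32695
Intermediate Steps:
j = 1212
(j + 1303)*C(-13, -5) = (1212 + 1303)*(-13) = 2515*(-13) = -32695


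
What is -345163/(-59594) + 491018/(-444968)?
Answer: 31081190773/6629355748 ≈ 4.6884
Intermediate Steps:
-345163/(-59594) + 491018/(-444968) = -345163*(-1/59594) + 491018*(-1/444968) = 345163/59594 - 245509/222484 = 31081190773/6629355748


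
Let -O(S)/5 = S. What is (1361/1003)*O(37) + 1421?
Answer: 1173478/1003 ≈ 1170.0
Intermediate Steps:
O(S) = -5*S
(1361/1003)*O(37) + 1421 = (1361/1003)*(-5*37) + 1421 = (1361*(1/1003))*(-185) + 1421 = (1361/1003)*(-185) + 1421 = -251785/1003 + 1421 = 1173478/1003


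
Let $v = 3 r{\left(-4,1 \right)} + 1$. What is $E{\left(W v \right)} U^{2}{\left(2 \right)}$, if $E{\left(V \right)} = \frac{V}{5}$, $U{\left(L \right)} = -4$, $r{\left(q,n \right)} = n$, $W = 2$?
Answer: $\frac{128}{5} \approx 25.6$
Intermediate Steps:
$v = 4$ ($v = 3 \cdot 1 + 1 = 3 + 1 = 4$)
$E{\left(V \right)} = \frac{V}{5}$ ($E{\left(V \right)} = V \frac{1}{5} = \frac{V}{5}$)
$E{\left(W v \right)} U^{2}{\left(2 \right)} = \frac{2 \cdot 4}{5} \left(-4\right)^{2} = \frac{1}{5} \cdot 8 \cdot 16 = \frac{8}{5} \cdot 16 = \frac{128}{5}$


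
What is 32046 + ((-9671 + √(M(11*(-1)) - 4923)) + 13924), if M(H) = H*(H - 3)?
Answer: 36299 + I*√4769 ≈ 36299.0 + 69.058*I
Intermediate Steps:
M(H) = H*(-3 + H)
32046 + ((-9671 + √(M(11*(-1)) - 4923)) + 13924) = 32046 + ((-9671 + √((11*(-1))*(-3 + 11*(-1)) - 4923)) + 13924) = 32046 + ((-9671 + √(-11*(-3 - 11) - 4923)) + 13924) = 32046 + ((-9671 + √(-11*(-14) - 4923)) + 13924) = 32046 + ((-9671 + √(154 - 4923)) + 13924) = 32046 + ((-9671 + √(-4769)) + 13924) = 32046 + ((-9671 + I*√4769) + 13924) = 32046 + (4253 + I*√4769) = 36299 + I*√4769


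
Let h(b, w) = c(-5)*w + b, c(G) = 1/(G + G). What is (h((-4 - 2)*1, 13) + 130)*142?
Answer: 87117/5 ≈ 17423.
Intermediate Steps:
c(G) = 1/(2*G)
h(b, w) = b - w/10 (h(b, w) = ((½)/(-5))*w + b = ((½)*(-⅕))*w + b = -w/10 + b = b - w/10)
(h((-4 - 2)*1, 13) + 130)*142 = (((-4 - 2)*1 - ⅒*13) + 130)*142 = ((-6*1 - 13/10) + 130)*142 = ((-6 - 13/10) + 130)*142 = (-73/10 + 130)*142 = (1227/10)*142 = 87117/5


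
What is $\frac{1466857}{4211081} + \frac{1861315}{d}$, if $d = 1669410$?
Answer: $\frac{1283460259}{877108014} \approx 1.4633$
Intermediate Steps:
$\frac{1466857}{4211081} + \frac{1861315}{d} = \frac{1466857}{4211081} + \frac{1861315}{1669410} = 1466857 \cdot \frac{1}{4211081} + 1861315 \cdot \frac{1}{1669410} = \frac{209551}{601583} + \frac{372263}{333882} = \frac{1283460259}{877108014}$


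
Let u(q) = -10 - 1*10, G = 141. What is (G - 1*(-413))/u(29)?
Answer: -277/10 ≈ -27.700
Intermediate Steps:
u(q) = -20 (u(q) = -10 - 10 = -20)
(G - 1*(-413))/u(29) = (141 - 1*(-413))/(-20) = (141 + 413)*(-1/20) = 554*(-1/20) = -277/10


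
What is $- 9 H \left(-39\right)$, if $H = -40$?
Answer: $-14040$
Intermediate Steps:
$- 9 H \left(-39\right) = \left(-9\right) \left(-40\right) \left(-39\right) = 360 \left(-39\right) = -14040$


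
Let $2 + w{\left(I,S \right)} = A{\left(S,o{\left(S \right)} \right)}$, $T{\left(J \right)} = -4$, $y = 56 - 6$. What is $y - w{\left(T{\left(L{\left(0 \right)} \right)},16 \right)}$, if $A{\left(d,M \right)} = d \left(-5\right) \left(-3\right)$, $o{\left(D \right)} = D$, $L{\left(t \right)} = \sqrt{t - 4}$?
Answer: $-188$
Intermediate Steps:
$L{\left(t \right)} = \sqrt{-4 + t}$
$y = 50$
$A{\left(d,M \right)} = 15 d$ ($A{\left(d,M \right)} = - 5 d \left(-3\right) = 15 d$)
$w{\left(I,S \right)} = -2 + 15 S$
$y - w{\left(T{\left(L{\left(0 \right)} \right)},16 \right)} = 50 - \left(-2 + 15 \cdot 16\right) = 50 - \left(-2 + 240\right) = 50 - 238 = -188$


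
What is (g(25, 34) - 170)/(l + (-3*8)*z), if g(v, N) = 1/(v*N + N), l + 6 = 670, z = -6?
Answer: -150279/714272 ≈ -0.21039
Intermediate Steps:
l = 664 (l = -6 + 670 = 664)
g(v, N) = 1/(N + N*v) (g(v, N) = 1/(N*v + N) = 1/(N + N*v))
(g(25, 34) - 170)/(l + (-3*8)*z) = (1/(34*(1 + 25)) - 170)/(664 - 3*8*(-6)) = ((1/34)/26 - 170)/(664 - 24*(-6)) = ((1/34)*(1/26) - 170)/(664 + 144) = (1/884 - 170)/808 = -150279/884*1/808 = -150279/714272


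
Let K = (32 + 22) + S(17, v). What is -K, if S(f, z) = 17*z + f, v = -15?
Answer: 184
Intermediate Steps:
S(f, z) = f + 17*z
K = -184 (K = (32 + 22) + (17 + 17*(-15)) = 54 + (17 - 255) = 54 - 238 = -184)
-K = -1*(-184) = 184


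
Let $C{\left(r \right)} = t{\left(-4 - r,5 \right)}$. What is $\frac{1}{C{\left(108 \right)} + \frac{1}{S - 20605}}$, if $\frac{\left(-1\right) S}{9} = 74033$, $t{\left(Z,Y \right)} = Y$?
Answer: $\frac{686902}{3434509} \approx 0.2$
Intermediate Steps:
$C{\left(r \right)} = 5$
$S = -666297$ ($S = \left(-9\right) 74033 = -666297$)
$\frac{1}{C{\left(108 \right)} + \frac{1}{S - 20605}} = \frac{1}{5 + \frac{1}{-666297 - 20605}} = \frac{1}{5 + \frac{1}{-686902}} = \frac{1}{5 - \frac{1}{686902}} = \frac{1}{\frac{3434509}{686902}} = \frac{686902}{3434509}$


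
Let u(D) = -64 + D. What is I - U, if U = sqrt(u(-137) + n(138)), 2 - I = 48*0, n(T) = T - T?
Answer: 2 - I*sqrt(201) ≈ 2.0 - 14.177*I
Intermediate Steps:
n(T) = 0
I = 2 (I = 2 - 48*0 = 2 - 1*0 = 2 + 0 = 2)
U = I*sqrt(201) (U = sqrt((-64 - 137) + 0) = sqrt(-201 + 0) = sqrt(-201) = I*sqrt(201) ≈ 14.177*I)
I - U = 2 - I*sqrt(201)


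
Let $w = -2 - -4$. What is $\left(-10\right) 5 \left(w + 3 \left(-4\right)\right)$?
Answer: $500$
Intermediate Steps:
$w = 2$ ($w = -2 + 4 = 2$)
$\left(-10\right) 5 \left(w + 3 \left(-4\right)\right) = \left(-10\right) 5 \left(2 + 3 \left(-4\right)\right) = - 50 \left(2 - 12\right) = \left(-50\right) \left(-10\right) = 500$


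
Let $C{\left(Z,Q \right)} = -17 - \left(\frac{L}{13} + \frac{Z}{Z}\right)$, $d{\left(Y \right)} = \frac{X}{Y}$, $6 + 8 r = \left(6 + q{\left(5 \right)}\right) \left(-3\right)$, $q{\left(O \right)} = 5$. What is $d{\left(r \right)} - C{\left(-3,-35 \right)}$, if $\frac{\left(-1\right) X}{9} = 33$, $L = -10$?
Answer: $\frac{1016}{13} \approx 78.154$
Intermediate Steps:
$X = -297$ ($X = \left(-9\right) 33 = -297$)
$r = - \frac{39}{8}$ ($r = - \frac{3}{4} + \frac{\left(6 + 5\right) \left(-3\right)}{8} = - \frac{3}{4} + \frac{11 \left(-3\right)}{8} = - \frac{3}{4} + \frac{1}{8} \left(-33\right) = - \frac{3}{4} - \frac{33}{8} = - \frac{39}{8} \approx -4.875$)
$d{\left(Y \right)} = - \frac{297}{Y}$
$C{\left(Z,Q \right)} = - \frac{224}{13}$ ($C{\left(Z,Q \right)} = -17 - \left(- \frac{10}{13} + \frac{Z}{Z}\right) = -17 - \left(\left(-10\right) \frac{1}{13} + 1\right) = -17 - \left(- \frac{10}{13} + 1\right) = -17 - \frac{3}{13} = - \frac{224}{13}$)
$d{\left(r \right)} - C{\left(-3,-35 \right)} = - \frac{297}{- \frac{39}{8}} - - \frac{224}{13} = \left(-297\right) \left(- \frac{8}{39}\right) + \frac{224}{13} = \frac{792}{13} + \frac{224}{13} = \frac{1016}{13}$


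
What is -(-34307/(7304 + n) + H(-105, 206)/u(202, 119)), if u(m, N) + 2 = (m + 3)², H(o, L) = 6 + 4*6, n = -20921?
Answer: -1442091571/572227191 ≈ -2.5201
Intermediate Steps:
H(o, L) = 30 (H(o, L) = 6 + 24 = 30)
u(m, N) = -2 + (3 + m)² (u(m, N) = -2 + (m + 3)² = -2 + (3 + m)²)
-(-34307/(7304 + n) + H(-105, 206)/u(202, 119)) = -(-34307/(7304 - 20921) + 30/(-2 + (3 + 202)²)) = -(-34307/(-13617) + 30/(-2 + 205²)) = -(-34307*(-1/13617) + 30/(-2 + 42025)) = -(34307/13617 + 30/42023) = -1*1442091571/572227191 = -1442091571/572227191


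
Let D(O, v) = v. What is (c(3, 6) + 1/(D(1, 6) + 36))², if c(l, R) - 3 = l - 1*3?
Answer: 16129/1764 ≈ 9.1434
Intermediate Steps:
c(l, R) = l (c(l, R) = 3 + (l - 1*3) = 3 + (l - 3) = 3 + (-3 + l) = l)
(c(3, 6) + 1/(D(1, 6) + 36))² = (3 + 1/(6 + 36))² = (3 + 1/42)² = (127/42)² = 16129/1764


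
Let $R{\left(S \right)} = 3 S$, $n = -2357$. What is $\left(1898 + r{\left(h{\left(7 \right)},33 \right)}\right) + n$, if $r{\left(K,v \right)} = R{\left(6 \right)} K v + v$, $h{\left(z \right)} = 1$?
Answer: $168$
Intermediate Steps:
$r{\left(K,v \right)} = v + 18 K v$ ($r{\left(K,v \right)} = 3 \cdot 6 K v + v = 18 K v + v = v + 18 K v$)
$\left(1898 + r{\left(h{\left(7 \right)},33 \right)}\right) + n = \left(1898 + 33 \left(1 + 18 \cdot 1\right)\right) - 2357 = \left(1898 + 33 \left(1 + 18\right)\right) - 2357 = \left(1898 + 33 \cdot 19\right) - 2357 = \left(1898 + 627\right) - 2357 = 2525 - 2357 = 168$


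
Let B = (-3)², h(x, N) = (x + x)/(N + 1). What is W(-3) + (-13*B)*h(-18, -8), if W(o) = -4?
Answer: -4240/7 ≈ -605.71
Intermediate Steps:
h(x, N) = 2*x/(1 + N) (h(x, N) = (2*x)/(1 + N) = 2*x/(1 + N))
B = 9
W(-3) + (-13*B)*h(-18, -8) = -4 + (-13*9)*(2*(-18)/(1 - 8)) = -4 - 234*(-18)/(-7) = -4 - 234*(-18)*(-1)/7 = -4 - 117*36/7 = -4 - 4212/7 = -4240/7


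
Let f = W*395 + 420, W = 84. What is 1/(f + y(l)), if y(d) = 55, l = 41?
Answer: 1/33655 ≈ 2.9713e-5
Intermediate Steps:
f = 33600 (f = 84*395 + 420 = 33180 + 420 = 33600)
1/(f + y(l)) = 1/(33600 + 55) = 1/33655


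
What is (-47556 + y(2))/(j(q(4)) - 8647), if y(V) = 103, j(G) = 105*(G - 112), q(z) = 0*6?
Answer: 47453/20407 ≈ 2.3253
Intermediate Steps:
q(z) = 0
j(G) = -11760 + 105*G (j(G) = 105*(-112 + G) = -11760 + 105*G)
(-47556 + y(2))/(j(q(4)) - 8647) = (-47556 + 103)/((-11760 + 105*0) - 8647) = -47453/((-11760 + 0) - 8647) = -47453/(-11760 - 8647) = -47453/(-20407) = -47453*(-1/20407) = 47453/20407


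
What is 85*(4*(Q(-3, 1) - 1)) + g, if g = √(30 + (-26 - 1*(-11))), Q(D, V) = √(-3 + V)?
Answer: -340 + √15 + 340*I*√2 ≈ -336.13 + 480.83*I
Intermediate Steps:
g = √15 (g = √(30 + (-26 + 11)) = √(30 - 15) = √15 ≈ 3.8730)
85*(4*(Q(-3, 1) - 1)) + g = 85*(4*(√(-3 + 1) - 1)) + √15 = 85*(4*(√(-2) - 1)) + √15 = 85*(4*(I*√2 - 1)) + √15 = 85*(4*(-1 + I*√2)) + √15 = 85*(-4 + 4*I*√2) + √15 = (-340 + 340*I*√2) + √15 = -340 + √15 + 340*I*√2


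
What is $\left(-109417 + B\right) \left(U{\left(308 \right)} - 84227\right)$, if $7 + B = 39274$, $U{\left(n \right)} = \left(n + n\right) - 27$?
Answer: $5867205700$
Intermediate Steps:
$U{\left(n \right)} = -27 + 2 n$ ($U{\left(n \right)} = 2 n - 27 = -27 + 2 n$)
$B = 39267$ ($B = -7 + 39274 = 39267$)
$\left(-109417 + B\right) \left(U{\left(308 \right)} - 84227\right) = \left(-109417 + 39267\right) \left(\left(-27 + 2 \cdot 308\right) - 84227\right) = - 70150 \left(\left(-27 + 616\right) - 84227\right) = - 70150 \left(589 - 84227\right) = \left(-70150\right) \left(-83638\right) = 5867205700$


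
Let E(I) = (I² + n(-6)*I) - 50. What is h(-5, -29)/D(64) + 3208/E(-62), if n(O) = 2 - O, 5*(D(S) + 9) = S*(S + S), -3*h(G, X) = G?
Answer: 39244589/40303209 ≈ 0.97373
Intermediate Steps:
h(G, X) = -G/3
D(S) = -9 + 2*S²/5 (D(S) = -9 + (S*(S + S))/5 = -9 + (S*(2*S))/5 = -9 + (2*S²)/5 = -9 + 2*S²/5)
E(I) = -50 + I² + 8*I (E(I) = (I² + (2 - 1*(-6))*I) - 50 = (I² + (2 + 6)*I) - 50 = (I² + 8*I) - 50 = -50 + I² + 8*I)
h(-5, -29)/D(64) + 3208/E(-62) = (-⅓*(-5))/(-9 + (⅖)*64²) + 3208/(-50 + (-62)² + 8*(-62)) = 5/(3*(-9 + (⅖)*4096)) + 3208/(-50 + 3844 - 496) = 5/(3*(-9 + 8192/5)) + 3208/3298 = 5/(3*(8147/5)) + 3208*(1/3298) = (5/3)*(5/8147) + 1604/1649 = 25/24441 + 1604/1649 = 39244589/40303209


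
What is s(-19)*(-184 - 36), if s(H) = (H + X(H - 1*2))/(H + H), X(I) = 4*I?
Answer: -11330/19 ≈ -596.32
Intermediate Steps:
s(H) = (-8 + 5*H)/(2*H) (s(H) = (H + 4*(H - 1*2))/(H + H) = (H + 4*(H - 2))/((2*H)) = (H + 4*(-2 + H))*(1/(2*H)) = (H + (-8 + 4*H))*(1/(2*H)) = (-8 + 5*H)*(1/(2*H)) = (-8 + 5*H)/(2*H))
s(-19)*(-184 - 36) = (5/2 - 4/(-19))*(-184 - 36) = (5/2 - 4*(-1/19))*(-220) = (5/2 + 4/19)*(-220) = (103/38)*(-220) = -11330/19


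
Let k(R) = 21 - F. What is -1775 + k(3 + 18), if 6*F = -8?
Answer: -5258/3 ≈ -1752.7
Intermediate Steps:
F = -4/3 (F = (⅙)*(-8) = -4/3 ≈ -1.3333)
k(R) = 67/3 (k(R) = 21 - 1*(-4/3) = 21 + 4/3 = 67/3)
-1775 + k(3 + 18) = -1775 + 67/3 = -5258/3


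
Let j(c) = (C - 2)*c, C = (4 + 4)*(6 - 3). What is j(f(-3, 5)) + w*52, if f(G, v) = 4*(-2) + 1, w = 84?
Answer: 4214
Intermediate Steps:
f(G, v) = -7 (f(G, v) = -8 + 1 = -7)
C = 24 (C = 8*3 = 24)
j(c) = 22*c (j(c) = (24 - 2)*c = 22*c)
j(f(-3, 5)) + w*52 = 22*(-7) + 84*52 = -154 + 4368 = 4214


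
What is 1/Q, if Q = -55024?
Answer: -1/55024 ≈ -1.8174e-5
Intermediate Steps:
1/Q = 1/(-55024) = -1/55024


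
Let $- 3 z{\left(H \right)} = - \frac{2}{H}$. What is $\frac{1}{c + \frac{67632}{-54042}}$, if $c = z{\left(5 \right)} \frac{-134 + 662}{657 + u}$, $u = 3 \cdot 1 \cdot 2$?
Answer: $- \frac{29858205}{34196216} \approx -0.87314$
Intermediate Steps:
$z{\left(H \right)} = \frac{2}{3 H}$ ($z{\left(H \right)} = - \frac{\left(-2\right) \frac{1}{H}}{3} = \frac{2}{3 H}$)
$u = 6$ ($u = 3 \cdot 2 = 6$)
$c = \frac{352}{3315}$ ($c = \frac{2}{3 \cdot 5} \frac{-134 + 662}{657 + 6} = \frac{2}{3} \cdot \frac{1}{5} \cdot \frac{528}{663} = \frac{2 \cdot 528 \cdot \frac{1}{663}}{15} = \frac{2}{15} \cdot \frac{176}{221} = \frac{352}{3315} \approx 0.10618$)
$\frac{1}{c + \frac{67632}{-54042}} = \frac{1}{\frac{352}{3315} + \frac{67632}{-54042}} = \frac{1}{\frac{352}{3315} + 67632 \left(- \frac{1}{54042}\right)} = \frac{1}{\frac{352}{3315} - \frac{11272}{9007}} = \frac{1}{- \frac{34196216}{29858205}} = - \frac{29858205}{34196216}$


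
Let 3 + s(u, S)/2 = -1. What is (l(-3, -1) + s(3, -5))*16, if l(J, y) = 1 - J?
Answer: -64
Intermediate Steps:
s(u, S) = -8 (s(u, S) = -6 + 2*(-1) = -6 - 2 = -8)
(l(-3, -1) + s(3, -5))*16 = ((1 - 1*(-3)) - 8)*16 = ((1 + 3) - 8)*16 = (4 - 8)*16 = -4*16 = -64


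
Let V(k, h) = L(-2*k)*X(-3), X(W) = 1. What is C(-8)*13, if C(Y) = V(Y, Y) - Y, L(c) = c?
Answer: 312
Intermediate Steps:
V(k, h) = -2*k (V(k, h) = -2*k*1 = -2*k)
C(Y) = -3*Y (C(Y) = -2*Y - Y = -3*Y)
C(-8)*13 = -3*(-8)*13 = 24*13 = 312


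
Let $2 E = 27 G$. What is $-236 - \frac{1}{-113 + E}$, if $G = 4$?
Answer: $- \frac{13923}{59} \approx -235.98$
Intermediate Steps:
$E = 54$ ($E = \frac{27 \cdot 4}{2} = \frac{1}{2} \cdot 108 = 54$)
$-236 - \frac{1}{-113 + E} = -236 - \frac{1}{-113 + 54} = -236 - \frac{1}{-59} = -236 - - \frac{1}{59} = -236 + \frac{1}{59} = - \frac{13923}{59}$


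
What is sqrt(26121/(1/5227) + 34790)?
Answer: sqrt(136569257) ≈ 11686.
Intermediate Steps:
sqrt(26121/(1/5227) + 34790) = sqrt(26121*5227 + 34790) = sqrt(136534467 + 34790) = sqrt(136569257)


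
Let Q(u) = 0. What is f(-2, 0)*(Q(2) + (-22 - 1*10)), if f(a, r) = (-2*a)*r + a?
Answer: 64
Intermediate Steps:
f(a, r) = a - 2*a*r (f(a, r) = -2*a*r + a = a - 2*a*r)
f(-2, 0)*(Q(2) + (-22 - 1*10)) = (-2*(1 - 2*0))*(0 + (-22 - 1*10)) = (-2*(1 + 0))*(0 + (-22 - 10)) = (-2*1)*(0 - 32) = -2*(-32) = 64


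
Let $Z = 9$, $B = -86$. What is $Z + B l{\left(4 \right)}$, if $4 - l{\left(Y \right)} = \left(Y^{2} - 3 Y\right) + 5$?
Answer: $439$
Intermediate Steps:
$l{\left(Y \right)} = -1 - Y^{2} + 3 Y$ ($l{\left(Y \right)} = 4 - \left(\left(Y^{2} - 3 Y\right) + 5\right) = 4 - \left(5 + Y^{2} - 3 Y\right) = -1 - Y^{2} + 3 Y$)
$Z + B l{\left(4 \right)} = 9 - 86 \left(-1 - 4^{2} + 3 \cdot 4\right) = 9 - 86 \left(-1 - 16 + 12\right) = 9 - -430 = 9 + 430 = 439$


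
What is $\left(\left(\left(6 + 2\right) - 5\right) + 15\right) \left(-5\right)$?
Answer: $-90$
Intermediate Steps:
$\left(\left(\left(6 + 2\right) - 5\right) + 15\right) \left(-5\right) = \left(\left(8 - 5\right) + 15\right) \left(-5\right) = \left(3 + 15\right) \left(-5\right) = 18 \left(-5\right) = -90$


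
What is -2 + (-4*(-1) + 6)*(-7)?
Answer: -72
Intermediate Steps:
-2 + (-4*(-1) + 6)*(-7) = -2 + (4 + 6)*(-7) = -2 + 10*(-7) = -2 - 70 = -72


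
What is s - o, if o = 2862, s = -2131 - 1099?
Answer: -6092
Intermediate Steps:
s = -3230
s - o = -3230 - 1*2862 = -3230 - 2862 = -6092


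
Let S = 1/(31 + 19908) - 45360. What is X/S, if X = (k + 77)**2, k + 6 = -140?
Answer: -94929579/904433039 ≈ -0.10496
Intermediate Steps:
k = -146 (k = -6 - 140 = -146)
S = -904433039/19939 (S = 1/19939 - 45360 = -904433039/19939 ≈ -45360.)
X = 4761 (X = (-146 + 77)**2 = (-69)**2 = 4761)
X/S = 4761/(-904433039/19939) = 4761*(-19939/904433039) = -94929579/904433039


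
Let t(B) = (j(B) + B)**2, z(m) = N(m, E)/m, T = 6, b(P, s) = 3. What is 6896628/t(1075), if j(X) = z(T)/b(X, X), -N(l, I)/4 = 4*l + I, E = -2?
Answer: 558626868/92756161 ≈ 6.0225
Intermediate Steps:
N(l, I) = -16*l - 4*I (N(l, I) = -4*(4*l + I) = -4*(I + 4*l) = -16*l - 4*I)
z(m) = (8 - 16*m)/m (z(m) = (-16*m - 4*(-2))/m = (-16*m + 8)/m = (8 - 16*m)/m)
j(X) = -44/9 (j(X) = (-16 + 8/6)/3 = (-16 + 8*(1/6))*(1/3) = (-16 + 4/3)*(1/3) = -44/3*1/3 = -44/9)
t(B) = (-44/9 + B)**2
6896628/t(1075) = 6896628/(((-44 + 9*1075)**2/81)) = 6896628/(((-44 + 9675)**2/81)) = 6896628/(((1/81)*9631**2)) = 6896628/(((1/81)*92756161)) = 6896628/(92756161/81) = 6896628*(81/92756161) = 558626868/92756161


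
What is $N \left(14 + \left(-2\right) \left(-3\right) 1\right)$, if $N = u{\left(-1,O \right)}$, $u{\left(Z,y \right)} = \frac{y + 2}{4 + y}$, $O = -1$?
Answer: $\frac{20}{3} \approx 6.6667$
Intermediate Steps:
$u{\left(Z,y \right)} = \frac{2 + y}{4 + y}$
$N = \frac{1}{3}$ ($N = \frac{2 - 1}{4 - 1} = \frac{1}{3} \cdot 1 = \frac{1}{3} \approx 0.33333$)
$N \left(14 + \left(-2\right) \left(-3\right) 1\right) = \frac{14 + \left(-2\right) \left(-3\right) 1}{3} = \frac{14 + 6 \cdot 1}{3} = \frac{14 + 6}{3} = \frac{1}{3} \cdot 20 = \frac{20}{3}$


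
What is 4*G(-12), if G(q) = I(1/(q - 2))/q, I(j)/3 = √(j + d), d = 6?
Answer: -√1162/14 ≈ -2.4349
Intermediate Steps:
I(j) = 3*√(6 + j) (I(j) = 3*√(j + 6) = 3*√(6 + j))
G(q) = 3*√(6 + 1/(-2 + q))/q (G(q) = (3*√(6 + 1/(q - 2)))/q = (3*√(6 + 1/(-2 + q)))/q = 3*√(6 + 1/(-2 + q))/q)
4*G(-12) = 4*(3*√((-11 + 6*(-12))/(-2 - 12))/(-12)) = 4*(3*(-1/12)*√((-11 - 72)/(-14))) = 4*(3*(-1/12)*√(-1/14*(-83))) = 4*(3*(-1/12)*√(83/14)) = 4*(3*(-1/12)*(√1162/14)) = 4*(-√1162/56) = -√1162/14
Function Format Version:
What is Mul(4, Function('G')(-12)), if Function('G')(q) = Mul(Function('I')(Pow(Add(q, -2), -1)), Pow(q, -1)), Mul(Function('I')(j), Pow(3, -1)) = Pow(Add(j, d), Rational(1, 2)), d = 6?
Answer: Mul(Rational(-1, 14), Pow(1162, Rational(1, 2))) ≈ -2.4349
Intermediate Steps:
Function('I')(j) = Mul(3, Pow(Add(6, j), Rational(1, 2))) (Function('I')(j) = Mul(3, Pow(Add(j, 6), Rational(1, 2))) = Mul(3, Pow(Add(6, j), Rational(1, 2))))
Function('G')(q) = Mul(3, Pow(q, -1), Pow(Add(6, Pow(Add(-2, q), -1)), Rational(1, 2))) (Function('G')(q) = Mul(Mul(3, Pow(Add(6, Pow(Add(q, -2), -1)), Rational(1, 2))), Pow(q, -1)) = Mul(Mul(3, Pow(Add(6, Pow(Add(-2, q), -1)), Rational(1, 2))), Pow(q, -1)) = Mul(3, Pow(q, -1), Pow(Add(6, Pow(Add(-2, q), -1)), Rational(1, 2))))
Mul(4, Function('G')(-12)) = Mul(4, Mul(3, Pow(-12, -1), Pow(Mul(Pow(Add(-2, -12), -1), Add(-11, Mul(6, -12))), Rational(1, 2)))) = Mul(4, Mul(3, Rational(-1, 12), Pow(Mul(Pow(-14, -1), Add(-11, -72)), Rational(1, 2)))) = Mul(4, Mul(3, Rational(-1, 12), Pow(Mul(Rational(-1, 14), -83), Rational(1, 2)))) = Mul(4, Mul(3, Rational(-1, 12), Pow(Rational(83, 14), Rational(1, 2)))) = Mul(4, Mul(3, Rational(-1, 12), Mul(Rational(1, 14), Pow(1162, Rational(1, 2))))) = Mul(4, Mul(Rational(-1, 56), Pow(1162, Rational(1, 2)))) = Mul(Rational(-1, 14), Pow(1162, Rational(1, 2)))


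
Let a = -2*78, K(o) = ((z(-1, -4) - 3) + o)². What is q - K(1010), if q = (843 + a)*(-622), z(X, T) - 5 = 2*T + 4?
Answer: -1443378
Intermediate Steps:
z(X, T) = 9 + 2*T (z(X, T) = 5 + (2*T + 4) = 5 + (4 + 2*T) = 9 + 2*T)
K(o) = (-2 + o)² (K(o) = (((9 + 2*(-4)) - 3) + o)² = (((9 - 8) - 3) + o)² = ((1 - 3) + o)² = (-2 + o)²)
a = -156
q = -427314 (q = (843 - 156)*(-622) = 687*(-622) = -427314)
q - K(1010) = -427314 - (-2 + 1010)² = -427314 - 1*1008² = -427314 - 1*1016064 = -427314 - 1016064 = -1443378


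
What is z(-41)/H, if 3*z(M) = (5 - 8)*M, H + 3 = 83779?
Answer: 41/83776 ≈ 0.00048940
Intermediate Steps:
H = 83776 (H = -3 + 83779 = 83776)
z(M) = -M (z(M) = ((5 - 8)*M)/3 = (-3*M)/3 = -M)
z(-41)/H = -1*(-41)/83776 = 41*(1/83776) = 41/83776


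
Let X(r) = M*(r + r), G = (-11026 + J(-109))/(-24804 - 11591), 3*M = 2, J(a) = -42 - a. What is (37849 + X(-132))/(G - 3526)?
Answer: -1371108835/128317811 ≈ -10.685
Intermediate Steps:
M = ⅔ (M = (⅓)*2 = ⅔ ≈ 0.66667)
G = 10959/36395 (G = (-11026 + (-42 - 1*(-109)))/(-24804 - 11591) = (-11026 + (-42 + 109))/(-36395) = (-11026 + 67)*(-1/36395) = -10959*(-1/36395) = 10959/36395 ≈ 0.30111)
X(r) = 4*r/3 (X(r) = 2*(r + r)/3 = 2*(2*r)/3 = 4*r/3)
(37849 + X(-132))/(G - 3526) = (37849 + (4/3)*(-132))/(10959/36395 - 3526) = (37849 - 176)/(-128317811/36395) = 37673*(-36395/128317811) = -1371108835/128317811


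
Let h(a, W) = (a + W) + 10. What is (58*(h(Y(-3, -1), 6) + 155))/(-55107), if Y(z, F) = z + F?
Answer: -9686/55107 ≈ -0.17577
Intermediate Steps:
Y(z, F) = F + z
h(a, W) = 10 + W + a (h(a, W) = (W + a) + 10 = 10 + W + a)
(58*(h(Y(-3, -1), 6) + 155))/(-55107) = (58*((10 + 6 + (-1 - 3)) + 155))/(-55107) = (58*((10 + 6 - 4) + 155))*(-1/55107) = (58*(12 + 155))*(-1/55107) = (58*167)*(-1/55107) = 9686*(-1/55107) = -9686/55107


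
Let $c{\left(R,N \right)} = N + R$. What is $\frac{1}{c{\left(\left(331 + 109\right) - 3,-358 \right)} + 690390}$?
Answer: $\frac{1}{690469} \approx 1.4483 \cdot 10^{-6}$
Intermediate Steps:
$\frac{1}{c{\left(\left(331 + 109\right) - 3,-358 \right)} + 690390} = \frac{1}{\left(-358 + \left(\left(331 + 109\right) - 3\right)\right) + 690390} = \frac{1}{\left(-358 + \left(440 - 3\right)\right) + 690390} = \frac{1}{\left(-358 + 437\right) + 690390} = \frac{1}{79 + 690390} = \frac{1}{690469}$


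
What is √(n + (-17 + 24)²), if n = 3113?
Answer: √3162 ≈ 56.232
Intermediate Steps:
√(n + (-17 + 24)²) = √(3113 + (-17 + 24)²) = √(3113 + 7²) = √(3113 + 49) = √3162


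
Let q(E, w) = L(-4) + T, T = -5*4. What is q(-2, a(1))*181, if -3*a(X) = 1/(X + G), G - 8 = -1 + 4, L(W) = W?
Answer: -4344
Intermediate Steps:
T = -20
G = 11 (G = 8 + (-1 + 4) = 8 + 3 = 11)
a(X) = -1/(3*(11 + X)) (a(X) = -1/(3*(X + 11)) = -1/(3*(11 + X)))
q(E, w) = -24 (q(E, w) = -4 - 20 = -24)
q(-2, a(1))*181 = -24*181 = -4344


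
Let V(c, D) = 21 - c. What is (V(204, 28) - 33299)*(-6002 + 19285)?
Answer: -444741406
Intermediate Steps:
(V(204, 28) - 33299)*(-6002 + 19285) = ((21 - 1*204) - 33299)*(-6002 + 19285) = ((21 - 204) - 33299)*13283 = (-183 - 33299)*13283 = -33482*13283 = -444741406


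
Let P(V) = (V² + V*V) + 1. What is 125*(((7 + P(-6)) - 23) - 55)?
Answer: 250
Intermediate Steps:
P(V) = 1 + 2*V² (P(V) = (V² + V²) + 1 = 2*V² + 1 = 1 + 2*V²)
125*(((7 + P(-6)) - 23) - 55) = 125*(((7 + (1 + 2*(-6)²)) - 23) - 55) = 125*(((7 + (1 + 2*36)) - 23) - 55) = 125*(((7 + (1 + 72)) - 23) - 55) = 125*(((7 + 73) - 23) - 55) = 125*((80 - 23) - 55) = 125*(57 - 55) = 125*2 = 250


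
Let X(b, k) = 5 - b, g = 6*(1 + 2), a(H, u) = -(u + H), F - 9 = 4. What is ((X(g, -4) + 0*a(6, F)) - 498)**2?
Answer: 261121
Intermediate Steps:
F = 13 (F = 9 + 4 = 13)
a(H, u) = -H - u (a(H, u) = -(H + u) = -H - u)
g = 18 (g = 6*3 = 18)
((X(g, -4) + 0*a(6, F)) - 498)**2 = (((5 - 1*18) + 0*(-1*6 - 1*13)) - 498)**2 = (((5 - 18) + 0*(-6 - 13)) - 498)**2 = ((-13 + 0*(-19)) - 498)**2 = ((-13 + 0) - 498)**2 = (-13 - 498)**2 = (-511)**2 = 261121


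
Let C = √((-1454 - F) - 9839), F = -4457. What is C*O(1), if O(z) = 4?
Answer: 8*I*√1709 ≈ 330.72*I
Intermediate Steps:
C = 2*I*√1709 (C = √((-1454 - 1*(-4457)) - 9839) = √((-1454 + 4457) - 9839) = √(3003 - 9839) = √(-6836) = 2*I*√1709 ≈ 82.68*I)
C*O(1) = (2*I*√1709)*4 = 8*I*√1709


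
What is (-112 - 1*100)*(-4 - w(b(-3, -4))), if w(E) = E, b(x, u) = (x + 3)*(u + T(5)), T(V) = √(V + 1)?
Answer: 848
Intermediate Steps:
T(V) = √(1 + V)
b(x, u) = (3 + x)*(u + √6) (b(x, u) = (x + 3)*(u + √(1 + 5)) = (3 + x)*(u + √6))
(-112 - 1*100)*(-4 - w(b(-3, -4))) = (-112 - 1*100)*(-4 - (3*(-4) + 3*√6 - 4*(-3) - 3*√6)) = (-112 - 100)*(-4 - (-12 + 3*√6 + 12 - 3*√6)) = -212*(-4 - 1*0) = -212*(-4 + 0) = -212*(-4) = 848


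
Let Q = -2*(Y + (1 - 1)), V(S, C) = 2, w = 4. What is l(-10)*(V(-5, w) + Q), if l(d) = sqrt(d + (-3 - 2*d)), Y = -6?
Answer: 14*sqrt(7) ≈ 37.041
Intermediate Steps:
l(d) = sqrt(-3 - d)
Q = 12 (Q = -2*(-6 + (1 - 1)) = -2*(-6 + 0) = -2*(-6) = 12)
l(-10)*(V(-5, w) + Q) = sqrt(-3 - 1*(-10))*(2 + 12) = sqrt(-3 + 10)*14 = sqrt(7)*14 = 14*sqrt(7)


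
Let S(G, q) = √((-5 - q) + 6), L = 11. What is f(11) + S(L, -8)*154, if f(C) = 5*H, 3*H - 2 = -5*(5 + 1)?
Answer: 1246/3 ≈ 415.33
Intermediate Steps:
H = -28/3 (H = ⅔ + (-5*(5 + 1))/3 = ⅔ + (-5*6)/3 = ⅔ + (⅓)*(-30) = ⅔ - 10 = -28/3 ≈ -9.3333)
S(G, q) = √(1 - q)
f(C) = -140/3 (f(C) = 5*(-28/3) = -140/3)
f(11) + S(L, -8)*154 = -140/3 + √(1 - 1*(-8))*154 = -140/3 + √(1 + 8)*154 = -140/3 + √9*154 = -140/3 + 3*154 = -140/3 + 462 = 1246/3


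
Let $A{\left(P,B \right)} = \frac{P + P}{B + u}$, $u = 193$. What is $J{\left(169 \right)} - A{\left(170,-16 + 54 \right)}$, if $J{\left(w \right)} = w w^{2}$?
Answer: $\frac{1114992539}{231} \approx 4.8268 \cdot 10^{6}$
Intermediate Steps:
$A{\left(P,B \right)} = \frac{2 P}{193 + B}$ ($A{\left(P,B \right)} = \frac{P + P}{B + 193} = \frac{2 P}{193 + B}$)
$J{\left(w \right)} = w^{3}$
$J{\left(169 \right)} - A{\left(170,-16 + 54 \right)} = 169^{3} - 2 \cdot 170 \frac{1}{193 + \left(-16 + 54\right)} = 4826809 - 2 \cdot 170 \frac{1}{193 + 38} = 4826809 - 2 \cdot 170 \cdot \frac{1}{231} = 4826809 - \frac{340}{231} = \frac{1114992539}{231}$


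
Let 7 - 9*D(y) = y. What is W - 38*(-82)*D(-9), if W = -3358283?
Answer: -30174691/9 ≈ -3.3527e+6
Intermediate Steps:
D(y) = 7/9 - y/9
W - 38*(-82)*D(-9) = -3358283 - 38*(-82)*(7/9 - ⅑*(-9)) = -3358283 - (-3116)*(7/9 + 1) = -3358283 - (-3116)*16/9 = -3358283 - 1*(-49856/9) = -3358283 + 49856/9 = -30174691/9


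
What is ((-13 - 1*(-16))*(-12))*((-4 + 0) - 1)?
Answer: 180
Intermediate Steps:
((-13 - 1*(-16))*(-12))*((-4 + 0) - 1) = ((-13 + 16)*(-12))*(-4 - 1) = (3*(-12))*(-5) = -36*(-5) = 180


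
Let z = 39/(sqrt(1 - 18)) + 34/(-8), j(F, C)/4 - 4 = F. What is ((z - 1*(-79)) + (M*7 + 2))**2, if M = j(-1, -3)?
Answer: 7004297/272 - 25077*I*sqrt(17)/34 ≈ 25751.0 - 3041.0*I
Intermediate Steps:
j(F, C) = 16 + 4*F
M = 12 (M = 16 + 4*(-1) = 16 - 4 = 12)
z = -17/4 - 39*I*sqrt(17)/17 (z = 39/(sqrt(-17)) + 34*(-1/8) = 39/((I*sqrt(17))) - 17/4 = 39*(-I*sqrt(17)/17) - 17/4 = -39*I*sqrt(17)/17 - 17/4 = -17/4 - 39*I*sqrt(17)/17 ≈ -4.25 - 9.4589*I)
((z - 1*(-79)) + (M*7 + 2))**2 = (((-17/4 - 39*I*sqrt(17)/17) - 1*(-79)) + (12*7 + 2))**2 = (((-17/4 - 39*I*sqrt(17)/17) + 79) + (84 + 2))**2 = ((299/4 - 39*I*sqrt(17)/17) + 86)**2 = (643/4 - 39*I*sqrt(17)/17)**2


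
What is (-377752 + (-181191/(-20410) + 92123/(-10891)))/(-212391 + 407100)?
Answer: -27989542434123/14426983474930 ≈ -1.9401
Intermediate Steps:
(-377752 + (-181191/(-20410) + 92123/(-10891)))/(-212391 + 407100) = (-377752 + (-181191*(-1/20410) + 92123*(-1/10891)))/194709 = (-377752 + (181191/20410 - 92123/10891))*(1/194709) = (-377752 + 93120751/222285310)*(1/194709) = -83968627302369/222285310*1/194709 = -27989542434123/14426983474930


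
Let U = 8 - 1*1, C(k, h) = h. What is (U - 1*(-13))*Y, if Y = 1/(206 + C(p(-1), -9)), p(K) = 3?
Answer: 20/197 ≈ 0.10152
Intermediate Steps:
U = 7 (U = 8 - 1 = 7)
Y = 1/197 (Y = 1/(206 - 9) = 1/197 ≈ 0.0050761)
(U - 1*(-13))*Y = (7 - 1*(-13))*(1/197) = (7 + 13)*(1/197) = 20*(1/197) = 20/197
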